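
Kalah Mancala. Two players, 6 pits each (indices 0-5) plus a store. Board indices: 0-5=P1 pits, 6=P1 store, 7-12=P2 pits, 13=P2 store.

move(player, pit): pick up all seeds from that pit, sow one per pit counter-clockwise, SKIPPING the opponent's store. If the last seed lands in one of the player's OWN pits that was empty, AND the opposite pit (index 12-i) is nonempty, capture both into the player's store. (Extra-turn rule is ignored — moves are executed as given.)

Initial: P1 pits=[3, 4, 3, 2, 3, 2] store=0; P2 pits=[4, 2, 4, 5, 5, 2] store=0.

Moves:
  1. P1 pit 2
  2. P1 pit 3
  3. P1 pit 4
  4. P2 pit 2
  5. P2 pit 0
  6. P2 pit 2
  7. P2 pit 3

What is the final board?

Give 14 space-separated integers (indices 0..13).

Answer: 5 5 1 1 1 5 2 0 4 0 0 8 5 2

Derivation:
Move 1: P1 pit2 -> P1=[3,4,0,3,4,3](0) P2=[4,2,4,5,5,2](0)
Move 2: P1 pit3 -> P1=[3,4,0,0,5,4](1) P2=[4,2,4,5,5,2](0)
Move 3: P1 pit4 -> P1=[3,4,0,0,0,5](2) P2=[5,3,5,5,5,2](0)
Move 4: P2 pit2 -> P1=[4,4,0,0,0,5](2) P2=[5,3,0,6,6,3](1)
Move 5: P2 pit0 -> P1=[4,4,0,0,0,5](2) P2=[0,4,1,7,7,4](1)
Move 6: P2 pit2 -> P1=[4,4,0,0,0,5](2) P2=[0,4,0,8,7,4](1)
Move 7: P2 pit3 -> P1=[5,5,1,1,1,5](2) P2=[0,4,0,0,8,5](2)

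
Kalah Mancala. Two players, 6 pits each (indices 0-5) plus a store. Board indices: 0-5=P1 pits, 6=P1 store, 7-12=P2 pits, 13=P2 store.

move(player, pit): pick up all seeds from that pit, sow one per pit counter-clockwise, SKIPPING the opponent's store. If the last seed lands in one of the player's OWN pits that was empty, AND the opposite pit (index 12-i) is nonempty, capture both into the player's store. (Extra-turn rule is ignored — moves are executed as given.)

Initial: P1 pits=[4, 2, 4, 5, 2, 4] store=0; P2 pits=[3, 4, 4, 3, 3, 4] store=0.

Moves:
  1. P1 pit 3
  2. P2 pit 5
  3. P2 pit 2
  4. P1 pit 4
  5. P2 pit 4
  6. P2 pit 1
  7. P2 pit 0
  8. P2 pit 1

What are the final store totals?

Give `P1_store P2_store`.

Move 1: P1 pit3 -> P1=[4,2,4,0,3,5](1) P2=[4,5,4,3,3,4](0)
Move 2: P2 pit5 -> P1=[5,3,5,0,3,5](1) P2=[4,5,4,3,3,0](1)
Move 3: P2 pit2 -> P1=[5,3,5,0,3,5](1) P2=[4,5,0,4,4,1](2)
Move 4: P1 pit4 -> P1=[5,3,5,0,0,6](2) P2=[5,5,0,4,4,1](2)
Move 5: P2 pit4 -> P1=[6,4,5,0,0,6](2) P2=[5,5,0,4,0,2](3)
Move 6: P2 pit1 -> P1=[6,4,5,0,0,6](2) P2=[5,0,1,5,1,3](4)
Move 7: P2 pit0 -> P1=[6,4,5,0,0,6](2) P2=[0,1,2,6,2,4](4)
Move 8: P2 pit1 -> P1=[6,4,5,0,0,6](2) P2=[0,0,3,6,2,4](4)

Answer: 2 4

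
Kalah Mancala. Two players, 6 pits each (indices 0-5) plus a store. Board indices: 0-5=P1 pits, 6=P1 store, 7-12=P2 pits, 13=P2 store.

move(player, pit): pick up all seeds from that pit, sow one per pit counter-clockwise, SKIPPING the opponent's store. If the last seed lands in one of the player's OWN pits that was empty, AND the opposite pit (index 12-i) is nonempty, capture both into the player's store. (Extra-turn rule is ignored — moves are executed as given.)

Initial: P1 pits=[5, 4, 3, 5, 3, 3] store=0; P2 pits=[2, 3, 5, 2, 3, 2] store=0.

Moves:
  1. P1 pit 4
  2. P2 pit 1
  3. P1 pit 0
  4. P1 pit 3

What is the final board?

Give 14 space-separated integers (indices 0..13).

Answer: 0 5 4 0 2 6 2 4 1 7 3 4 2 0

Derivation:
Move 1: P1 pit4 -> P1=[5,4,3,5,0,4](1) P2=[3,3,5,2,3,2](0)
Move 2: P2 pit1 -> P1=[5,4,3,5,0,4](1) P2=[3,0,6,3,4,2](0)
Move 3: P1 pit0 -> P1=[0,5,4,6,1,5](1) P2=[3,0,6,3,4,2](0)
Move 4: P1 pit3 -> P1=[0,5,4,0,2,6](2) P2=[4,1,7,3,4,2](0)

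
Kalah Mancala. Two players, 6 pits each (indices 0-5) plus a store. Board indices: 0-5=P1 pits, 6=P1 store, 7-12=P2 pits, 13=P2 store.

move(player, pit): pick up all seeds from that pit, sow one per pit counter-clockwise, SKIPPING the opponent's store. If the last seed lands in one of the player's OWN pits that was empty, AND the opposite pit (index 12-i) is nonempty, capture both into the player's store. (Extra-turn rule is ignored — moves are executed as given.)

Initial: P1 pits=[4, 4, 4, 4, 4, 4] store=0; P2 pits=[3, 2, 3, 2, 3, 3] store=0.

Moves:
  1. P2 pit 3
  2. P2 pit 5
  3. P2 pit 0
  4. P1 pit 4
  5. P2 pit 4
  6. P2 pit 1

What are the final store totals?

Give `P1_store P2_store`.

Answer: 1 8

Derivation:
Move 1: P2 pit3 -> P1=[4,4,4,4,4,4](0) P2=[3,2,3,0,4,4](0)
Move 2: P2 pit5 -> P1=[5,5,5,4,4,4](0) P2=[3,2,3,0,4,0](1)
Move 3: P2 pit0 -> P1=[5,5,0,4,4,4](0) P2=[0,3,4,0,4,0](7)
Move 4: P1 pit4 -> P1=[5,5,0,4,0,5](1) P2=[1,4,4,0,4,0](7)
Move 5: P2 pit4 -> P1=[6,6,0,4,0,5](1) P2=[1,4,4,0,0,1](8)
Move 6: P2 pit1 -> P1=[6,6,0,4,0,5](1) P2=[1,0,5,1,1,2](8)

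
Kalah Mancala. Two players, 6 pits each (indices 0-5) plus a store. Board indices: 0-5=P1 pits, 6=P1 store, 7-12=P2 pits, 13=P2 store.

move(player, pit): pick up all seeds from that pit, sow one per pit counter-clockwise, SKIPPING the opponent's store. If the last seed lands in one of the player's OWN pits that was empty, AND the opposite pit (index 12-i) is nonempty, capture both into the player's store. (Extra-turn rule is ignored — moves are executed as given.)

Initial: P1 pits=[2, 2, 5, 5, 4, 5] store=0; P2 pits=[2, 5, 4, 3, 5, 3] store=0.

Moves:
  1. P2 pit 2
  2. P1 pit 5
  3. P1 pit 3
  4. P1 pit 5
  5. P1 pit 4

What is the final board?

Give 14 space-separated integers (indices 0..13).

Move 1: P2 pit2 -> P1=[2,2,5,5,4,5](0) P2=[2,5,0,4,6,4](1)
Move 2: P1 pit5 -> P1=[2,2,5,5,4,0](1) P2=[3,6,1,5,6,4](1)
Move 3: P1 pit3 -> P1=[2,2,5,0,5,1](2) P2=[4,7,1,5,6,4](1)
Move 4: P1 pit5 -> P1=[2,2,5,0,5,0](3) P2=[4,7,1,5,6,4](1)
Move 5: P1 pit4 -> P1=[2,2,5,0,0,1](4) P2=[5,8,2,5,6,4](1)

Answer: 2 2 5 0 0 1 4 5 8 2 5 6 4 1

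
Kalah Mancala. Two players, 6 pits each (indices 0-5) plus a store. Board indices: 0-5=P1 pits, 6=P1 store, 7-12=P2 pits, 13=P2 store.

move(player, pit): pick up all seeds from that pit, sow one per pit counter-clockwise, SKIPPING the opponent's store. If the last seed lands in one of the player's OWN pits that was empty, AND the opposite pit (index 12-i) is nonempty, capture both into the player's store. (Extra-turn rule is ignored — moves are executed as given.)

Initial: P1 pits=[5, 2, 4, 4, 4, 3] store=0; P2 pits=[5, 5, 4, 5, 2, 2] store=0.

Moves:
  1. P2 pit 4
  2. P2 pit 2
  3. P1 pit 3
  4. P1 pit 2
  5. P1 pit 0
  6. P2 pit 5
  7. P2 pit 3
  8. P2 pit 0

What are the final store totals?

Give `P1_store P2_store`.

Answer: 2 5

Derivation:
Move 1: P2 pit4 -> P1=[5,2,4,4,4,3](0) P2=[5,5,4,5,0,3](1)
Move 2: P2 pit2 -> P1=[5,2,4,4,4,3](0) P2=[5,5,0,6,1,4](2)
Move 3: P1 pit3 -> P1=[5,2,4,0,5,4](1) P2=[6,5,0,6,1,4](2)
Move 4: P1 pit2 -> P1=[5,2,0,1,6,5](2) P2=[6,5,0,6,1,4](2)
Move 5: P1 pit0 -> P1=[0,3,1,2,7,6](2) P2=[6,5,0,6,1,4](2)
Move 6: P2 pit5 -> P1=[1,4,2,2,7,6](2) P2=[6,5,0,6,1,0](3)
Move 7: P2 pit3 -> P1=[2,5,3,2,7,6](2) P2=[6,5,0,0,2,1](4)
Move 8: P2 pit0 -> P1=[2,5,3,2,7,6](2) P2=[0,6,1,1,3,2](5)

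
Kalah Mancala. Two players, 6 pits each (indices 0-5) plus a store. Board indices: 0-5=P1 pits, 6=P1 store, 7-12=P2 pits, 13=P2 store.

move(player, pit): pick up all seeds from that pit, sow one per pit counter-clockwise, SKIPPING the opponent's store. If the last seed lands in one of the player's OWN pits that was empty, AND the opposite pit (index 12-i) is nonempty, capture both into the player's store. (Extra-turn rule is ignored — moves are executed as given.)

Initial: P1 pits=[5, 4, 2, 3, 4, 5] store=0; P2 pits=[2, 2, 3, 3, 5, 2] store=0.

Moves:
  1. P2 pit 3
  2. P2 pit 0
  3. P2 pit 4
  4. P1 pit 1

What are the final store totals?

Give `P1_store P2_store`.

Move 1: P2 pit3 -> P1=[5,4,2,3,4,5](0) P2=[2,2,3,0,6,3](1)
Move 2: P2 pit0 -> P1=[5,4,2,3,4,5](0) P2=[0,3,4,0,6,3](1)
Move 3: P2 pit4 -> P1=[6,5,3,4,4,5](0) P2=[0,3,4,0,0,4](2)
Move 4: P1 pit1 -> P1=[6,0,4,5,5,6](1) P2=[0,3,4,0,0,4](2)

Answer: 1 2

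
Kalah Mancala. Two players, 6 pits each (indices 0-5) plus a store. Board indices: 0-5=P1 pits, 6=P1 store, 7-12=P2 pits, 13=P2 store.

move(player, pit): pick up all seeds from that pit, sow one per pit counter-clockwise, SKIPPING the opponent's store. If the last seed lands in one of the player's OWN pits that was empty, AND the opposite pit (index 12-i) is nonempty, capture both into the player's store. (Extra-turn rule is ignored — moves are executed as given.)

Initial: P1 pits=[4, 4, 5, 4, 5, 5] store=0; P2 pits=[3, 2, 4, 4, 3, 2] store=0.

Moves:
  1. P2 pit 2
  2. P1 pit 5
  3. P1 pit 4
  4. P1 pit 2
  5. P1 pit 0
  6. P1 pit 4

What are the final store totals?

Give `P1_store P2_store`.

Move 1: P2 pit2 -> P1=[4,4,5,4,5,5](0) P2=[3,2,0,5,4,3](1)
Move 2: P1 pit5 -> P1=[4,4,5,4,5,0](1) P2=[4,3,1,6,4,3](1)
Move 3: P1 pit4 -> P1=[4,4,5,4,0,1](2) P2=[5,4,2,6,4,3](1)
Move 4: P1 pit2 -> P1=[4,4,0,5,1,2](3) P2=[6,4,2,6,4,3](1)
Move 5: P1 pit0 -> P1=[0,5,1,6,2,2](3) P2=[6,4,2,6,4,3](1)
Move 6: P1 pit4 -> P1=[0,5,1,6,0,3](4) P2=[6,4,2,6,4,3](1)

Answer: 4 1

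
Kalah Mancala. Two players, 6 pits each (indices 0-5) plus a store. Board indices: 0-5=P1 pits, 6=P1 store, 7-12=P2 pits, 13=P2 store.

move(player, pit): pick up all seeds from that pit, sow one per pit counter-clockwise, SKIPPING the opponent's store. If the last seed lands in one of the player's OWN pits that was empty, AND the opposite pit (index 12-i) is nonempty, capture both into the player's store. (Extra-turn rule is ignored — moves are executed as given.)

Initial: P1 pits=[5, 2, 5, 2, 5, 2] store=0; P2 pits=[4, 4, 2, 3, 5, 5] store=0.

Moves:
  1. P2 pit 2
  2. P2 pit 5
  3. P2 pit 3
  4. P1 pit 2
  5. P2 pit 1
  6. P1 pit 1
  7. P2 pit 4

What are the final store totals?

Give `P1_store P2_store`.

Move 1: P2 pit2 -> P1=[5,2,5,2,5,2](0) P2=[4,4,0,4,6,5](0)
Move 2: P2 pit5 -> P1=[6,3,6,3,5,2](0) P2=[4,4,0,4,6,0](1)
Move 3: P2 pit3 -> P1=[7,3,6,3,5,2](0) P2=[4,4,0,0,7,1](2)
Move 4: P1 pit2 -> P1=[7,3,0,4,6,3](1) P2=[5,5,0,0,7,1](2)
Move 5: P2 pit1 -> P1=[7,3,0,4,6,3](1) P2=[5,0,1,1,8,2](3)
Move 6: P1 pit1 -> P1=[7,0,1,5,7,3](1) P2=[5,0,1,1,8,2](3)
Move 7: P2 pit4 -> P1=[8,1,2,6,8,4](1) P2=[5,0,1,1,0,3](4)

Answer: 1 4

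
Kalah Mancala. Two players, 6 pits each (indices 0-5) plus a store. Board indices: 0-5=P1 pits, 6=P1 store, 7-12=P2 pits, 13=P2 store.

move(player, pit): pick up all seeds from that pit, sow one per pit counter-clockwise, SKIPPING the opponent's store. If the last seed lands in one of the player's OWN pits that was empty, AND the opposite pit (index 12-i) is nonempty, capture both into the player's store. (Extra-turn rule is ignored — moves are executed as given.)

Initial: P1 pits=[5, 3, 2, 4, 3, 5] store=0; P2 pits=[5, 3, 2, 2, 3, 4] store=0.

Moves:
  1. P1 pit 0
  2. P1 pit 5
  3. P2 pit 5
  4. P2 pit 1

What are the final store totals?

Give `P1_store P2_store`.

Answer: 1 3

Derivation:
Move 1: P1 pit0 -> P1=[0,4,3,5,4,6](0) P2=[5,3,2,2,3,4](0)
Move 2: P1 pit5 -> P1=[0,4,3,5,4,0](1) P2=[6,4,3,3,4,4](0)
Move 3: P2 pit5 -> P1=[1,5,4,5,4,0](1) P2=[6,4,3,3,4,0](1)
Move 4: P2 pit1 -> P1=[0,5,4,5,4,0](1) P2=[6,0,4,4,5,0](3)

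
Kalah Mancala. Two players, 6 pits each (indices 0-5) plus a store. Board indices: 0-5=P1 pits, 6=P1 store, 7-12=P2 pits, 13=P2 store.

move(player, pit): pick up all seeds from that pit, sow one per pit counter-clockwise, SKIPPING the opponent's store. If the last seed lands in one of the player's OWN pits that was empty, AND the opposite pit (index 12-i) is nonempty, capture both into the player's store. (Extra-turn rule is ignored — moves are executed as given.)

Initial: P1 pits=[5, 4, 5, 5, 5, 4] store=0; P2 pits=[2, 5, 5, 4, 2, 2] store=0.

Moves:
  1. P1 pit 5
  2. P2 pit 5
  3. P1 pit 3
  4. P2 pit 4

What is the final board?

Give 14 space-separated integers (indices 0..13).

Answer: 6 4 5 0 6 1 2 4 7 6 4 0 1 2

Derivation:
Move 1: P1 pit5 -> P1=[5,4,5,5,5,0](1) P2=[3,6,6,4,2,2](0)
Move 2: P2 pit5 -> P1=[6,4,5,5,5,0](1) P2=[3,6,6,4,2,0](1)
Move 3: P1 pit3 -> P1=[6,4,5,0,6,1](2) P2=[4,7,6,4,2,0](1)
Move 4: P2 pit4 -> P1=[6,4,5,0,6,1](2) P2=[4,7,6,4,0,1](2)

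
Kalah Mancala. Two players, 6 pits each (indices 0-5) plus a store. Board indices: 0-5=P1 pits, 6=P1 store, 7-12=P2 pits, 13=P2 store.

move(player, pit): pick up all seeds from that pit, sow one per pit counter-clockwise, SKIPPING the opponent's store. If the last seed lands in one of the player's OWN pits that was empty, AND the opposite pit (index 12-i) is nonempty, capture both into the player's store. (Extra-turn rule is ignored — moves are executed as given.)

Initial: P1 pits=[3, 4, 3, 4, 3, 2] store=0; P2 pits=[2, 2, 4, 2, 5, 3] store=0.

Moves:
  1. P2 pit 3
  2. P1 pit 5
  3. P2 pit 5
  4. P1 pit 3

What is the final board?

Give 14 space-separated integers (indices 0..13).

Move 1: P2 pit3 -> P1=[3,4,3,4,3,2](0) P2=[2,2,4,0,6,4](0)
Move 2: P1 pit5 -> P1=[3,4,3,4,3,0](1) P2=[3,2,4,0,6,4](0)
Move 3: P2 pit5 -> P1=[4,5,4,4,3,0](1) P2=[3,2,4,0,6,0](1)
Move 4: P1 pit3 -> P1=[4,5,4,0,4,1](2) P2=[4,2,4,0,6,0](1)

Answer: 4 5 4 0 4 1 2 4 2 4 0 6 0 1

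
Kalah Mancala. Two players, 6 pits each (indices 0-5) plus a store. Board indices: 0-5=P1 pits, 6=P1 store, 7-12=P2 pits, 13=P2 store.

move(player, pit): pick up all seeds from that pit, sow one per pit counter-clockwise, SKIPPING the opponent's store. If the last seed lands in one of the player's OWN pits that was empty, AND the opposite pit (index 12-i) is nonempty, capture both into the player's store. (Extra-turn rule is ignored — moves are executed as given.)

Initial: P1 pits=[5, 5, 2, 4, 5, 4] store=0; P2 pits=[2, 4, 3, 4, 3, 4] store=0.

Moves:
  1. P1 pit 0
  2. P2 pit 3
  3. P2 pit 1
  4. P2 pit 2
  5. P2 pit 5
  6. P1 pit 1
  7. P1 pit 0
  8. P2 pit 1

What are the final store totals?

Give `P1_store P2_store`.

Answer: 1 11

Derivation:
Move 1: P1 pit0 -> P1=[0,6,3,5,6,5](0) P2=[2,4,3,4,3,4](0)
Move 2: P2 pit3 -> P1=[1,6,3,5,6,5](0) P2=[2,4,3,0,4,5](1)
Move 3: P2 pit1 -> P1=[1,6,3,5,6,5](0) P2=[2,0,4,1,5,6](1)
Move 4: P2 pit2 -> P1=[1,6,3,5,6,5](0) P2=[2,0,0,2,6,7](2)
Move 5: P2 pit5 -> P1=[2,7,4,6,7,6](0) P2=[2,0,0,2,6,0](3)
Move 6: P1 pit1 -> P1=[2,0,5,7,8,7](1) P2=[3,1,0,2,6,0](3)
Move 7: P1 pit0 -> P1=[0,1,6,7,8,7](1) P2=[3,1,0,2,6,0](3)
Move 8: P2 pit1 -> P1=[0,1,6,0,8,7](1) P2=[3,0,0,2,6,0](11)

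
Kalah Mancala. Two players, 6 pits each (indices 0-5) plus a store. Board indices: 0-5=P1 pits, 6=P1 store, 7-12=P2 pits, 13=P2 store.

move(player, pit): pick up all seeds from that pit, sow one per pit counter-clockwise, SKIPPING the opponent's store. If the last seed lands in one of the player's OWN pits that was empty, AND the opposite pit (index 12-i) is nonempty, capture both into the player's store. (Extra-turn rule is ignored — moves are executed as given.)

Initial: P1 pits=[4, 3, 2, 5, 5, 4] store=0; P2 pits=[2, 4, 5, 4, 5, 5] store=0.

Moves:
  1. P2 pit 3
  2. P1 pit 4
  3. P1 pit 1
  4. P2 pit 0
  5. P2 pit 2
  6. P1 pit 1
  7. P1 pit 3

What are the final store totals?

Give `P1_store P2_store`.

Answer: 8 6

Derivation:
Move 1: P2 pit3 -> P1=[5,3,2,5,5,4](0) P2=[2,4,5,0,6,6](1)
Move 2: P1 pit4 -> P1=[5,3,2,5,0,5](1) P2=[3,5,6,0,6,6](1)
Move 3: P1 pit1 -> P1=[5,0,3,6,0,5](7) P2=[3,0,6,0,6,6](1)
Move 4: P2 pit0 -> P1=[5,0,0,6,0,5](7) P2=[0,1,7,0,6,6](5)
Move 5: P2 pit2 -> P1=[6,1,1,6,0,5](7) P2=[0,1,0,1,7,7](6)
Move 6: P1 pit1 -> P1=[6,0,2,6,0,5](7) P2=[0,1,0,1,7,7](6)
Move 7: P1 pit3 -> P1=[6,0,2,0,1,6](8) P2=[1,2,1,1,7,7](6)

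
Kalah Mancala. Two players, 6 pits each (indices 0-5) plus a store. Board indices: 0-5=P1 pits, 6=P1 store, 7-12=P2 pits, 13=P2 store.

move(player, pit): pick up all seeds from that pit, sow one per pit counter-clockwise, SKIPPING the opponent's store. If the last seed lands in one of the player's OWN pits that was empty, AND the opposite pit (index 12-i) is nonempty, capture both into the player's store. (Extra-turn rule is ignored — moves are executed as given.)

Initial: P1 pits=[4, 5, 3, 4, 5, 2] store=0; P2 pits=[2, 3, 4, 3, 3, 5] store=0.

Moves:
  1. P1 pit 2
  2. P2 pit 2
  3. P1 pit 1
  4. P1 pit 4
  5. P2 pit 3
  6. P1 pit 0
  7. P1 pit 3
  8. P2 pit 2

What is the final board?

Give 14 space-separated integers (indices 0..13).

Move 1: P1 pit2 -> P1=[4,5,0,5,6,3](0) P2=[2,3,4,3,3,5](0)
Move 2: P2 pit2 -> P1=[4,5,0,5,6,3](0) P2=[2,3,0,4,4,6](1)
Move 3: P1 pit1 -> P1=[4,0,1,6,7,4](1) P2=[2,3,0,4,4,6](1)
Move 4: P1 pit4 -> P1=[4,0,1,6,0,5](2) P2=[3,4,1,5,5,6](1)
Move 5: P2 pit3 -> P1=[5,1,1,6,0,5](2) P2=[3,4,1,0,6,7](2)
Move 6: P1 pit0 -> P1=[0,2,2,7,1,6](2) P2=[3,4,1,0,6,7](2)
Move 7: P1 pit3 -> P1=[0,2,2,0,2,7](3) P2=[4,5,2,1,6,7](2)
Move 8: P2 pit2 -> P1=[0,2,2,0,2,7](3) P2=[4,5,0,2,7,7](2)

Answer: 0 2 2 0 2 7 3 4 5 0 2 7 7 2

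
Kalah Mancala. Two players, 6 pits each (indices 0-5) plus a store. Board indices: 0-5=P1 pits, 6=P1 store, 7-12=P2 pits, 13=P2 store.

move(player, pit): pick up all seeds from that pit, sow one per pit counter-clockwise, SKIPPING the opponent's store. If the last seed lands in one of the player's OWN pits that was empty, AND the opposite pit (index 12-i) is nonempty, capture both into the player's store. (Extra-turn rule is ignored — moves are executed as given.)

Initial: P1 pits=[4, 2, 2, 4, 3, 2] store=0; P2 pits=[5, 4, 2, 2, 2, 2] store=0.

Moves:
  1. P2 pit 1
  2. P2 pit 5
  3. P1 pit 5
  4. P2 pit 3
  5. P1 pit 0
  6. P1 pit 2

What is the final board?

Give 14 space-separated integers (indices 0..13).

Answer: 0 4 0 6 5 1 8 0 0 3 0 4 1 2

Derivation:
Move 1: P2 pit1 -> P1=[4,2,2,4,3,2](0) P2=[5,0,3,3,3,3](0)
Move 2: P2 pit5 -> P1=[5,3,2,4,3,2](0) P2=[5,0,3,3,3,0](1)
Move 3: P1 pit5 -> P1=[5,3,2,4,3,0](1) P2=[6,0,3,3,3,0](1)
Move 4: P2 pit3 -> P1=[5,3,2,4,3,0](1) P2=[6,0,3,0,4,1](2)
Move 5: P1 pit0 -> P1=[0,4,3,5,4,0](8) P2=[0,0,3,0,4,1](2)
Move 6: P1 pit2 -> P1=[0,4,0,6,5,1](8) P2=[0,0,3,0,4,1](2)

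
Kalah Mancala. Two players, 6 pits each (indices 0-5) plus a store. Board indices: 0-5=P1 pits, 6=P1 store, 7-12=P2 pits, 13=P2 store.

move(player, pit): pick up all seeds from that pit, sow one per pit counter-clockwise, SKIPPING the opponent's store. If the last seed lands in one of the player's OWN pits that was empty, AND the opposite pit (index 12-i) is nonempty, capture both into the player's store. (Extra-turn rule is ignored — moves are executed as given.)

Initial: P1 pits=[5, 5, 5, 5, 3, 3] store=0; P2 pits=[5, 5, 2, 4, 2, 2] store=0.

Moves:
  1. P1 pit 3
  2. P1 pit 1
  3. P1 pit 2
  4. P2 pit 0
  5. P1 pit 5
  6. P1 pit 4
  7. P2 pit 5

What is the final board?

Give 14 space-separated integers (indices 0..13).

Answer: 7 1 0 2 0 1 5 2 10 5 7 4 0 2

Derivation:
Move 1: P1 pit3 -> P1=[5,5,5,0,4,4](1) P2=[6,6,2,4,2,2](0)
Move 2: P1 pit1 -> P1=[5,0,6,1,5,5](2) P2=[6,6,2,4,2,2](0)
Move 3: P1 pit2 -> P1=[5,0,0,2,6,6](3) P2=[7,7,2,4,2,2](0)
Move 4: P2 pit0 -> P1=[6,0,0,2,6,6](3) P2=[0,8,3,5,3,3](1)
Move 5: P1 pit5 -> P1=[6,0,0,2,6,0](4) P2=[1,9,4,6,4,3](1)
Move 6: P1 pit4 -> P1=[6,0,0,2,0,1](5) P2=[2,10,5,7,4,3](1)
Move 7: P2 pit5 -> P1=[7,1,0,2,0,1](5) P2=[2,10,5,7,4,0](2)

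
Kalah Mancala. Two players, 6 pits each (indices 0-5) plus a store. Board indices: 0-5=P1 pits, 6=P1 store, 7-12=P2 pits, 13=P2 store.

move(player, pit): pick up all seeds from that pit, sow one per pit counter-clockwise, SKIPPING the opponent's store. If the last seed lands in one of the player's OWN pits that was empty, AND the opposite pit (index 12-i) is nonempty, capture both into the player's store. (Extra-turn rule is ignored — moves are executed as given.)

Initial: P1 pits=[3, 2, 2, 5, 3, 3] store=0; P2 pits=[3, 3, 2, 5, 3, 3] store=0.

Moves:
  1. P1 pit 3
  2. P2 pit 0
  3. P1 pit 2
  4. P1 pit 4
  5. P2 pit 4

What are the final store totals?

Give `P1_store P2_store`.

Answer: 2 1

Derivation:
Move 1: P1 pit3 -> P1=[3,2,2,0,4,4](1) P2=[4,4,2,5,3,3](0)
Move 2: P2 pit0 -> P1=[3,2,2,0,4,4](1) P2=[0,5,3,6,4,3](0)
Move 3: P1 pit2 -> P1=[3,2,0,1,5,4](1) P2=[0,5,3,6,4,3](0)
Move 4: P1 pit4 -> P1=[3,2,0,1,0,5](2) P2=[1,6,4,6,4,3](0)
Move 5: P2 pit4 -> P1=[4,3,0,1,0,5](2) P2=[1,6,4,6,0,4](1)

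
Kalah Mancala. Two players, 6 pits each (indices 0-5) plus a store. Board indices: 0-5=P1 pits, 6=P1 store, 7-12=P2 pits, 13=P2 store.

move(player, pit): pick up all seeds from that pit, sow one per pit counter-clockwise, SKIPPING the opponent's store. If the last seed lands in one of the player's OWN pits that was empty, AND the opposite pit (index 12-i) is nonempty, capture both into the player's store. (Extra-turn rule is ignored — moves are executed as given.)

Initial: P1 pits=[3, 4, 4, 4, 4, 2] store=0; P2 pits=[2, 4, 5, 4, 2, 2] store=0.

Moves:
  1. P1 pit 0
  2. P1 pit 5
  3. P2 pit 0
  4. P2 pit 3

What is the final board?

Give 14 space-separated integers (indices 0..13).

Answer: 1 6 5 5 4 0 1 0 5 6 0 3 3 1

Derivation:
Move 1: P1 pit0 -> P1=[0,5,5,5,4,2](0) P2=[2,4,5,4,2,2](0)
Move 2: P1 pit5 -> P1=[0,5,5,5,4,0](1) P2=[3,4,5,4,2,2](0)
Move 3: P2 pit0 -> P1=[0,5,5,5,4,0](1) P2=[0,5,6,5,2,2](0)
Move 4: P2 pit3 -> P1=[1,6,5,5,4,0](1) P2=[0,5,6,0,3,3](1)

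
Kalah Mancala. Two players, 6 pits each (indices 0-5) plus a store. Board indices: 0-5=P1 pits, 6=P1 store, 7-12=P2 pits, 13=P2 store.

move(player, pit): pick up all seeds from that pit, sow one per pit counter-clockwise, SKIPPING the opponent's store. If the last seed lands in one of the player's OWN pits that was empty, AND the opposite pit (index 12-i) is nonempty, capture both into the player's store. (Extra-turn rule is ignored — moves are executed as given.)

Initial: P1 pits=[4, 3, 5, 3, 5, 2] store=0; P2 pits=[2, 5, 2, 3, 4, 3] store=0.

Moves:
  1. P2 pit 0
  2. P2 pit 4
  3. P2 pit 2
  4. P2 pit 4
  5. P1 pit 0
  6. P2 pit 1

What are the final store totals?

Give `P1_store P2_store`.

Answer: 0 2

Derivation:
Move 1: P2 pit0 -> P1=[4,3,5,3,5,2](0) P2=[0,6,3,3,4,3](0)
Move 2: P2 pit4 -> P1=[5,4,5,3,5,2](0) P2=[0,6,3,3,0,4](1)
Move 3: P2 pit2 -> P1=[5,4,5,3,5,2](0) P2=[0,6,0,4,1,5](1)
Move 4: P2 pit4 -> P1=[5,4,5,3,5,2](0) P2=[0,6,0,4,0,6](1)
Move 5: P1 pit0 -> P1=[0,5,6,4,6,3](0) P2=[0,6,0,4,0,6](1)
Move 6: P2 pit1 -> P1=[1,5,6,4,6,3](0) P2=[0,0,1,5,1,7](2)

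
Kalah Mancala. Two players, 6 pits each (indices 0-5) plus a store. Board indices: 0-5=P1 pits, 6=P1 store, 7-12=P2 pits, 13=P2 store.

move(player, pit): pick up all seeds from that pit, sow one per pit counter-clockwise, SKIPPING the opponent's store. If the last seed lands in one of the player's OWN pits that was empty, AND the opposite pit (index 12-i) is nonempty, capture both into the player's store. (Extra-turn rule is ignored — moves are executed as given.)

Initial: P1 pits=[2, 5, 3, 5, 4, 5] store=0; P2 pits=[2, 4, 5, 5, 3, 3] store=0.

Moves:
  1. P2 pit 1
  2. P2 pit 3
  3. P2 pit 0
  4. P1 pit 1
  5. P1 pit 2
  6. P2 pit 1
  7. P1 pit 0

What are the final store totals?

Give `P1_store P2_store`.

Move 1: P2 pit1 -> P1=[2,5,3,5,4,5](0) P2=[2,0,6,6,4,4](0)
Move 2: P2 pit3 -> P1=[3,6,4,5,4,5](0) P2=[2,0,6,0,5,5](1)
Move 3: P2 pit0 -> P1=[3,6,4,5,4,5](0) P2=[0,1,7,0,5,5](1)
Move 4: P1 pit1 -> P1=[3,0,5,6,5,6](1) P2=[1,1,7,0,5,5](1)
Move 5: P1 pit2 -> P1=[3,0,0,7,6,7](2) P2=[2,1,7,0,5,5](1)
Move 6: P2 pit1 -> P1=[3,0,0,7,6,7](2) P2=[2,0,8,0,5,5](1)
Move 7: P1 pit0 -> P1=[0,1,1,8,6,7](2) P2=[2,0,8,0,5,5](1)

Answer: 2 1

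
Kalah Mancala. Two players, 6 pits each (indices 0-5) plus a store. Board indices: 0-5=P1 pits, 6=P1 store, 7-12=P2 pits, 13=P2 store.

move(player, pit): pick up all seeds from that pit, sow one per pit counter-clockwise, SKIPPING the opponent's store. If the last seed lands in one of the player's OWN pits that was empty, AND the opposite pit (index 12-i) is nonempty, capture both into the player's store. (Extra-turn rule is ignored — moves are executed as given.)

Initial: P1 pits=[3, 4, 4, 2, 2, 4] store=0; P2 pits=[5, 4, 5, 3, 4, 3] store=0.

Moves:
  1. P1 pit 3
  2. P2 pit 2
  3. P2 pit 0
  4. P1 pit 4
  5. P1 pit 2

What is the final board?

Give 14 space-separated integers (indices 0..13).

Answer: 4 4 0 1 1 7 2 1 5 1 5 6 5 1

Derivation:
Move 1: P1 pit3 -> P1=[3,4,4,0,3,5](0) P2=[5,4,5,3,4,3](0)
Move 2: P2 pit2 -> P1=[4,4,4,0,3,5](0) P2=[5,4,0,4,5,4](1)
Move 3: P2 pit0 -> P1=[4,4,4,0,3,5](0) P2=[0,5,1,5,6,5](1)
Move 4: P1 pit4 -> P1=[4,4,4,0,0,6](1) P2=[1,5,1,5,6,5](1)
Move 5: P1 pit2 -> P1=[4,4,0,1,1,7](2) P2=[1,5,1,5,6,5](1)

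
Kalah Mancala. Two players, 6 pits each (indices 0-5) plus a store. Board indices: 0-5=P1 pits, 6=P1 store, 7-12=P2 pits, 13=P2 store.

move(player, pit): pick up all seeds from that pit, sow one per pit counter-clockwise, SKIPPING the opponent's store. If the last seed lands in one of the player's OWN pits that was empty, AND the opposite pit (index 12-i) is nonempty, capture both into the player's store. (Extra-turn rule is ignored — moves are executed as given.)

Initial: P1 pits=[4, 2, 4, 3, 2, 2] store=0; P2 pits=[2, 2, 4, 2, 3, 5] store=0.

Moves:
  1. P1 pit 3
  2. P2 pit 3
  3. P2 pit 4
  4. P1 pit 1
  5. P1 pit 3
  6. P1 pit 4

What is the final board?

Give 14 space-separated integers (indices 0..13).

Move 1: P1 pit3 -> P1=[4,2,4,0,3,3](1) P2=[2,2,4,2,3,5](0)
Move 2: P2 pit3 -> P1=[4,2,4,0,3,3](1) P2=[2,2,4,0,4,6](0)
Move 3: P2 pit4 -> P1=[5,3,4,0,3,3](1) P2=[2,2,4,0,0,7](1)
Move 4: P1 pit1 -> P1=[5,0,5,1,4,3](1) P2=[2,2,4,0,0,7](1)
Move 5: P1 pit3 -> P1=[5,0,5,0,5,3](1) P2=[2,2,4,0,0,7](1)
Move 6: P1 pit4 -> P1=[5,0,5,0,0,4](2) P2=[3,3,5,0,0,7](1)

Answer: 5 0 5 0 0 4 2 3 3 5 0 0 7 1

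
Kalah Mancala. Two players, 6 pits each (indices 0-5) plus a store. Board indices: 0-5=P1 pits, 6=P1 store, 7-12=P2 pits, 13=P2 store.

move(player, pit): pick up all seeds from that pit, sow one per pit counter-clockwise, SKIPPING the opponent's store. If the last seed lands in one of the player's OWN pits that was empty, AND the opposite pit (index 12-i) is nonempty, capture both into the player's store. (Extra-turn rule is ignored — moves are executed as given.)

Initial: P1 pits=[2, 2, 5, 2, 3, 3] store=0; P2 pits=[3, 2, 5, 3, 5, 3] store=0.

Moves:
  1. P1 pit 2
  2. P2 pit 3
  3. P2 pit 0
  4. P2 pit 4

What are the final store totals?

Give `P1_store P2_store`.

Move 1: P1 pit2 -> P1=[2,2,0,3,4,4](1) P2=[4,2,5,3,5,3](0)
Move 2: P2 pit3 -> P1=[2,2,0,3,4,4](1) P2=[4,2,5,0,6,4](1)
Move 3: P2 pit0 -> P1=[2,2,0,3,4,4](1) P2=[0,3,6,1,7,4](1)
Move 4: P2 pit4 -> P1=[3,3,1,4,5,4](1) P2=[0,3,6,1,0,5](2)

Answer: 1 2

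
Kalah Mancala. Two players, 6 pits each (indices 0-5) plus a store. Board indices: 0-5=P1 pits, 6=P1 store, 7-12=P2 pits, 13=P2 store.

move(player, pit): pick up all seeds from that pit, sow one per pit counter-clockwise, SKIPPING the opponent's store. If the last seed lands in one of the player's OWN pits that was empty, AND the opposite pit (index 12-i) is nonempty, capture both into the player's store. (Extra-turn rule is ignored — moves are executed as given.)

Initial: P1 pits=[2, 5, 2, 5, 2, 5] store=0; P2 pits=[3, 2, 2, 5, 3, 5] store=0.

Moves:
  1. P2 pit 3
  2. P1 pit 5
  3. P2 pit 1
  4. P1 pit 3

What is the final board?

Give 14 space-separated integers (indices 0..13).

Move 1: P2 pit3 -> P1=[3,6,2,5,2,5](0) P2=[3,2,2,0,4,6](1)
Move 2: P1 pit5 -> P1=[3,6,2,5,2,0](1) P2=[4,3,3,1,4,6](1)
Move 3: P2 pit1 -> P1=[3,6,2,5,2,0](1) P2=[4,0,4,2,5,6](1)
Move 4: P1 pit3 -> P1=[3,6,2,0,3,1](2) P2=[5,1,4,2,5,6](1)

Answer: 3 6 2 0 3 1 2 5 1 4 2 5 6 1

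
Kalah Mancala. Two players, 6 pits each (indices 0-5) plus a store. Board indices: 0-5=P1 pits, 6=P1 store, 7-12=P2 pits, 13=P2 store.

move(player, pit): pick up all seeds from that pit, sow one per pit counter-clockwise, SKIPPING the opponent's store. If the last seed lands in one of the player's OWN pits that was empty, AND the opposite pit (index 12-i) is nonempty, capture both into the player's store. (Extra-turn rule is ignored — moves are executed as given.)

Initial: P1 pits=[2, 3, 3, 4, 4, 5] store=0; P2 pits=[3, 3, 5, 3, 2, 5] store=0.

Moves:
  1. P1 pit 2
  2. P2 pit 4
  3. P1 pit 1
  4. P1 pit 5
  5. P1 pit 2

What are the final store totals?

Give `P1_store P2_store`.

Move 1: P1 pit2 -> P1=[2,3,0,5,5,6](0) P2=[3,3,5,3,2,5](0)
Move 2: P2 pit4 -> P1=[2,3,0,5,5,6](0) P2=[3,3,5,3,0,6](1)
Move 3: P1 pit1 -> P1=[2,0,1,6,6,6](0) P2=[3,3,5,3,0,6](1)
Move 4: P1 pit5 -> P1=[2,0,1,6,6,0](1) P2=[4,4,6,4,1,6](1)
Move 5: P1 pit2 -> P1=[2,0,0,7,6,0](1) P2=[4,4,6,4,1,6](1)

Answer: 1 1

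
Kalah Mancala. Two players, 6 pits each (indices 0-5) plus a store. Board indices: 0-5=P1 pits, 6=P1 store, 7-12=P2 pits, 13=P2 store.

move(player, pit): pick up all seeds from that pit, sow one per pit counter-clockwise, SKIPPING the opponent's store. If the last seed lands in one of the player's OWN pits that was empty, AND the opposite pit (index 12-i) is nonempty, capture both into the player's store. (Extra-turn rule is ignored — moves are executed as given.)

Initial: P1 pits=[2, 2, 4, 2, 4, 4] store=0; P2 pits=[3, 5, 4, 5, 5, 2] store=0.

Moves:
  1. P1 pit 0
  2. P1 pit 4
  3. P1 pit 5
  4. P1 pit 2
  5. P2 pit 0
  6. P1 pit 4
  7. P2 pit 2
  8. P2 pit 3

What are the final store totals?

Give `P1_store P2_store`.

Answer: 3 3

Derivation:
Move 1: P1 pit0 -> P1=[0,3,5,2,4,4](0) P2=[3,5,4,5,5,2](0)
Move 2: P1 pit4 -> P1=[0,3,5,2,0,5](1) P2=[4,6,4,5,5,2](0)
Move 3: P1 pit5 -> P1=[0,3,5,2,0,0](2) P2=[5,7,5,6,5,2](0)
Move 4: P1 pit2 -> P1=[0,3,0,3,1,1](3) P2=[6,7,5,6,5,2](0)
Move 5: P2 pit0 -> P1=[0,3,0,3,1,1](3) P2=[0,8,6,7,6,3](1)
Move 6: P1 pit4 -> P1=[0,3,0,3,0,2](3) P2=[0,8,6,7,6,3](1)
Move 7: P2 pit2 -> P1=[1,4,0,3,0,2](3) P2=[0,8,0,8,7,4](2)
Move 8: P2 pit3 -> P1=[2,5,1,4,1,2](3) P2=[0,8,0,0,8,5](3)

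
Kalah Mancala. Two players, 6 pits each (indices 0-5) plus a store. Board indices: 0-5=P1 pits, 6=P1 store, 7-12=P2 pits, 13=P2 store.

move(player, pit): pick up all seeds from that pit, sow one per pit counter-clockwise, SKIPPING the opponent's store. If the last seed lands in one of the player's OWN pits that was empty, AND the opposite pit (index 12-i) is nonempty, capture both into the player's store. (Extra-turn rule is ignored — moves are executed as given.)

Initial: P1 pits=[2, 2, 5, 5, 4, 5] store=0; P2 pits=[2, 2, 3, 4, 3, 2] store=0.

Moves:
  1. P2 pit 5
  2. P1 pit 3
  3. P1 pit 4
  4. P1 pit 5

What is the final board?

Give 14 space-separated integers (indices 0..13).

Move 1: P2 pit5 -> P1=[3,2,5,5,4,5](0) P2=[2,2,3,4,3,0](1)
Move 2: P1 pit3 -> P1=[3,2,5,0,5,6](1) P2=[3,3,3,4,3,0](1)
Move 3: P1 pit4 -> P1=[3,2,5,0,0,7](2) P2=[4,4,4,4,3,0](1)
Move 4: P1 pit5 -> P1=[3,2,5,0,0,0](3) P2=[5,5,5,5,4,1](1)

Answer: 3 2 5 0 0 0 3 5 5 5 5 4 1 1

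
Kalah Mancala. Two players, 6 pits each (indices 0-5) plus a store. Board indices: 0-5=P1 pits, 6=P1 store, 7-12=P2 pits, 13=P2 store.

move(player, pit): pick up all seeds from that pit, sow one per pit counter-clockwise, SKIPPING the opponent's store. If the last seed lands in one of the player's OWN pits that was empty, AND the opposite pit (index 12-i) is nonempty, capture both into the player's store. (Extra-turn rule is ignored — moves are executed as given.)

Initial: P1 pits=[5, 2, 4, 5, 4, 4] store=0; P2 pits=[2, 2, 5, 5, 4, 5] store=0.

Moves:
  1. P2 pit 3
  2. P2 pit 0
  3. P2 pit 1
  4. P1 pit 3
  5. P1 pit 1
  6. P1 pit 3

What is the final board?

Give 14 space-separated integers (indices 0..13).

Answer: 6 0 5 0 7 5 1 1 1 7 1 6 6 1

Derivation:
Move 1: P2 pit3 -> P1=[6,3,4,5,4,4](0) P2=[2,2,5,0,5,6](1)
Move 2: P2 pit0 -> P1=[6,3,4,5,4,4](0) P2=[0,3,6,0,5,6](1)
Move 3: P2 pit1 -> P1=[6,3,4,5,4,4](0) P2=[0,0,7,1,6,6](1)
Move 4: P1 pit3 -> P1=[6,3,4,0,5,5](1) P2=[1,1,7,1,6,6](1)
Move 5: P1 pit1 -> P1=[6,0,5,1,6,5](1) P2=[1,1,7,1,6,6](1)
Move 6: P1 pit3 -> P1=[6,0,5,0,7,5](1) P2=[1,1,7,1,6,6](1)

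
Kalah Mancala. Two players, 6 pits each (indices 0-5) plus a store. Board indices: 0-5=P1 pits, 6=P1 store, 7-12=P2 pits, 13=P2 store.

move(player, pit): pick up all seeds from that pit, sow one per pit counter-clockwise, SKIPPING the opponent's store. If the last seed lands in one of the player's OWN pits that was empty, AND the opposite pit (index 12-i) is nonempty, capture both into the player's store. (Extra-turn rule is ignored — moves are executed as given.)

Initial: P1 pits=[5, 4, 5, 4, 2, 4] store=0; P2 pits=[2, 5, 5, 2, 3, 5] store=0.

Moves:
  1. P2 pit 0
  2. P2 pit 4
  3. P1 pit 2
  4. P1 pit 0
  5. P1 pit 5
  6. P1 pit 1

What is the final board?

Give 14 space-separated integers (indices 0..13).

Move 1: P2 pit0 -> P1=[5,4,5,4,2,4](0) P2=[0,6,6,2,3,5](0)
Move 2: P2 pit4 -> P1=[6,4,5,4,2,4](0) P2=[0,6,6,2,0,6](1)
Move 3: P1 pit2 -> P1=[6,4,0,5,3,5](1) P2=[1,6,6,2,0,6](1)
Move 4: P1 pit0 -> P1=[0,5,1,6,4,6](2) P2=[1,6,6,2,0,6](1)
Move 5: P1 pit5 -> P1=[0,5,1,6,4,0](3) P2=[2,7,7,3,1,6](1)
Move 6: P1 pit1 -> P1=[0,0,2,7,5,1](4) P2=[2,7,7,3,1,6](1)

Answer: 0 0 2 7 5 1 4 2 7 7 3 1 6 1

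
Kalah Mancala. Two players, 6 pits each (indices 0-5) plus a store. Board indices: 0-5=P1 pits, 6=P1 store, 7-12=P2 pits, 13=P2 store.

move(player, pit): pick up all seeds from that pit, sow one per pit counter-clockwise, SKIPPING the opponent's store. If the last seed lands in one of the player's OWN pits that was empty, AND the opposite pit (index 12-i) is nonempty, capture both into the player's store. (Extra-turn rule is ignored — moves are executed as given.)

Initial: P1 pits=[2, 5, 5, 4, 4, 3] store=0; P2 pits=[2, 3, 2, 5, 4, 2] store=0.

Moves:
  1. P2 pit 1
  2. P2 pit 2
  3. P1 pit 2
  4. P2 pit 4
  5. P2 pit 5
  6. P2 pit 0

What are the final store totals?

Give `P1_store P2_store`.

Move 1: P2 pit1 -> P1=[2,5,5,4,4,3](0) P2=[2,0,3,6,5,2](0)
Move 2: P2 pit2 -> P1=[2,5,5,4,4,3](0) P2=[2,0,0,7,6,3](0)
Move 3: P1 pit2 -> P1=[2,5,0,5,5,4](1) P2=[3,0,0,7,6,3](0)
Move 4: P2 pit4 -> P1=[3,6,1,6,5,4](1) P2=[3,0,0,7,0,4](1)
Move 5: P2 pit5 -> P1=[4,7,2,6,5,4](1) P2=[3,0,0,7,0,0](2)
Move 6: P2 pit0 -> P1=[4,7,2,6,5,4](1) P2=[0,1,1,8,0,0](2)

Answer: 1 2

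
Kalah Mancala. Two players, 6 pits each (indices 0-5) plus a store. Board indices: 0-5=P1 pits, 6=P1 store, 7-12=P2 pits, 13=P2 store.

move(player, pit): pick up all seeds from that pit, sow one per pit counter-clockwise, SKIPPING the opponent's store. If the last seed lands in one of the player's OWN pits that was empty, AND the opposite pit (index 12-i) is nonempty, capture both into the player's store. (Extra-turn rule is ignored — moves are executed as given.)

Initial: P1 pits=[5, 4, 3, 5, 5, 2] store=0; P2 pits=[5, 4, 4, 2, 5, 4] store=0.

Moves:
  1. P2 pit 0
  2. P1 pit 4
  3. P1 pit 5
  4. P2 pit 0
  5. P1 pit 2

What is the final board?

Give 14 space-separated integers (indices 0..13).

Answer: 5 4 0 6 1 1 2 0 8 7 3 6 5 0

Derivation:
Move 1: P2 pit0 -> P1=[5,4,3,5,5,2](0) P2=[0,5,5,3,6,5](0)
Move 2: P1 pit4 -> P1=[5,4,3,5,0,3](1) P2=[1,6,6,3,6,5](0)
Move 3: P1 pit5 -> P1=[5,4,3,5,0,0](2) P2=[2,7,6,3,6,5](0)
Move 4: P2 pit0 -> P1=[5,4,3,5,0,0](2) P2=[0,8,7,3,6,5](0)
Move 5: P1 pit2 -> P1=[5,4,0,6,1,1](2) P2=[0,8,7,3,6,5](0)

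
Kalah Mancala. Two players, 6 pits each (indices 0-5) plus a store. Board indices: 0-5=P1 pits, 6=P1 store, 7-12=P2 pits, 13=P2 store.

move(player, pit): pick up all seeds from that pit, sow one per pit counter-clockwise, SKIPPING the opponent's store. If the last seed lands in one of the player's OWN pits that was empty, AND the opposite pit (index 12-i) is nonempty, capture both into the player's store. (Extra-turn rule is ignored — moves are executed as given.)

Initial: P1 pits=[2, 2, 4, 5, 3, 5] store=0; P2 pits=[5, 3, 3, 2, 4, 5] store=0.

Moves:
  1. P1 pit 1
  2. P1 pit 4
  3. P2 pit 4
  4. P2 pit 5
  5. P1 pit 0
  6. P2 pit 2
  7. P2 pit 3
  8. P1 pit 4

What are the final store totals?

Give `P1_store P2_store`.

Answer: 2 3

Derivation:
Move 1: P1 pit1 -> P1=[2,0,5,6,3,5](0) P2=[5,3,3,2,4,5](0)
Move 2: P1 pit4 -> P1=[2,0,5,6,0,6](1) P2=[6,3,3,2,4,5](0)
Move 3: P2 pit4 -> P1=[3,1,5,6,0,6](1) P2=[6,3,3,2,0,6](1)
Move 4: P2 pit5 -> P1=[4,2,6,7,1,6](1) P2=[6,3,3,2,0,0](2)
Move 5: P1 pit0 -> P1=[0,3,7,8,2,6](1) P2=[6,3,3,2,0,0](2)
Move 6: P2 pit2 -> P1=[0,3,7,8,2,6](1) P2=[6,3,0,3,1,1](2)
Move 7: P2 pit3 -> P1=[0,3,7,8,2,6](1) P2=[6,3,0,0,2,2](3)
Move 8: P1 pit4 -> P1=[0,3,7,8,0,7](2) P2=[6,3,0,0,2,2](3)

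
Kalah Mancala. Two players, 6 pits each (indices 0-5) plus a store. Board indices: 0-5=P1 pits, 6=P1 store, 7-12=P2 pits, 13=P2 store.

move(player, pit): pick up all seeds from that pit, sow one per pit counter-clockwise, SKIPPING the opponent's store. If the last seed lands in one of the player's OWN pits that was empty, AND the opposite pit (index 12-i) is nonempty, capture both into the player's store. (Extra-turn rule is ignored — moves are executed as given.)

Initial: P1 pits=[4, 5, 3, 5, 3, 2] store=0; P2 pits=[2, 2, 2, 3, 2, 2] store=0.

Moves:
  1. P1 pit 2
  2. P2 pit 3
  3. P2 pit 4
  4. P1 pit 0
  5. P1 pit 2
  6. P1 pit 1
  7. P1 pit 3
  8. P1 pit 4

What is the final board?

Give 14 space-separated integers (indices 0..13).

Move 1: P1 pit2 -> P1=[4,5,0,6,4,3](0) P2=[2,2,2,3,2,2](0)
Move 2: P2 pit3 -> P1=[4,5,0,6,4,3](0) P2=[2,2,2,0,3,3](1)
Move 3: P2 pit4 -> P1=[5,5,0,6,4,3](0) P2=[2,2,2,0,0,4](2)
Move 4: P1 pit0 -> P1=[0,6,1,7,5,4](0) P2=[2,2,2,0,0,4](2)
Move 5: P1 pit2 -> P1=[0,6,0,8,5,4](0) P2=[2,2,2,0,0,4](2)
Move 6: P1 pit1 -> P1=[0,0,1,9,6,5](1) P2=[3,2,2,0,0,4](2)
Move 7: P1 pit3 -> P1=[0,0,1,0,7,6](2) P2=[4,3,3,1,1,5](2)
Move 8: P1 pit4 -> P1=[0,0,1,0,0,7](3) P2=[5,4,4,2,2,5](2)

Answer: 0 0 1 0 0 7 3 5 4 4 2 2 5 2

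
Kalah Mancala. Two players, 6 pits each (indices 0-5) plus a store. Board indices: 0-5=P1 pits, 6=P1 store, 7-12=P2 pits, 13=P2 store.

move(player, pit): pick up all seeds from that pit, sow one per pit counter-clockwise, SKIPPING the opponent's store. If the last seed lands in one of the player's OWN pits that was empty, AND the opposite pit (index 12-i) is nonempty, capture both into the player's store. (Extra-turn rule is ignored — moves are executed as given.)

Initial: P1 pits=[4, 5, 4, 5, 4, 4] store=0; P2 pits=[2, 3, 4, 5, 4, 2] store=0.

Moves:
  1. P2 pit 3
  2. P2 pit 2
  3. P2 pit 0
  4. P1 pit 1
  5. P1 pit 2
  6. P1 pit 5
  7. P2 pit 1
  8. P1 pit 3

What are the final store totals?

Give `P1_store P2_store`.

Answer: 7 9

Derivation:
Move 1: P2 pit3 -> P1=[5,6,4,5,4,4](0) P2=[2,3,4,0,5,3](1)
Move 2: P2 pit2 -> P1=[5,6,4,5,4,4](0) P2=[2,3,0,1,6,4](2)
Move 3: P2 pit0 -> P1=[5,6,4,0,4,4](0) P2=[0,4,0,1,6,4](8)
Move 4: P1 pit1 -> P1=[5,0,5,1,5,5](1) P2=[1,4,0,1,6,4](8)
Move 5: P1 pit2 -> P1=[5,0,0,2,6,6](2) P2=[2,4,0,1,6,4](8)
Move 6: P1 pit5 -> P1=[5,0,0,2,6,0](3) P2=[3,5,1,2,7,4](8)
Move 7: P2 pit1 -> P1=[5,0,0,2,6,0](3) P2=[3,0,2,3,8,5](9)
Move 8: P1 pit3 -> P1=[5,0,0,0,7,0](7) P2=[0,0,2,3,8,5](9)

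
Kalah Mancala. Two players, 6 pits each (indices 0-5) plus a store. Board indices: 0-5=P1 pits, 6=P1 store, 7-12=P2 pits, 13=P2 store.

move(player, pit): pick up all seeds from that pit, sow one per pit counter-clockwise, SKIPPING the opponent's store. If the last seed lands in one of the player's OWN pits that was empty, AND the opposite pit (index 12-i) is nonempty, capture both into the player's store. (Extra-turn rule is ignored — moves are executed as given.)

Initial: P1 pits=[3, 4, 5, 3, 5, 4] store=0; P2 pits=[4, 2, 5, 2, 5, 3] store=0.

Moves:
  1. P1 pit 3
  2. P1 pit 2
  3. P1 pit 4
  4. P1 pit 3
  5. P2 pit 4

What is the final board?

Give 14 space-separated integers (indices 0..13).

Move 1: P1 pit3 -> P1=[3,4,5,0,6,5](1) P2=[4,2,5,2,5,3](0)
Move 2: P1 pit2 -> P1=[3,4,0,1,7,6](2) P2=[5,2,5,2,5,3](0)
Move 3: P1 pit4 -> P1=[3,4,0,1,0,7](3) P2=[6,3,6,3,6,3](0)
Move 4: P1 pit3 -> P1=[3,4,0,0,0,7](7) P2=[6,0,6,3,6,3](0)
Move 5: P2 pit4 -> P1=[4,5,1,1,0,7](7) P2=[6,0,6,3,0,4](1)

Answer: 4 5 1 1 0 7 7 6 0 6 3 0 4 1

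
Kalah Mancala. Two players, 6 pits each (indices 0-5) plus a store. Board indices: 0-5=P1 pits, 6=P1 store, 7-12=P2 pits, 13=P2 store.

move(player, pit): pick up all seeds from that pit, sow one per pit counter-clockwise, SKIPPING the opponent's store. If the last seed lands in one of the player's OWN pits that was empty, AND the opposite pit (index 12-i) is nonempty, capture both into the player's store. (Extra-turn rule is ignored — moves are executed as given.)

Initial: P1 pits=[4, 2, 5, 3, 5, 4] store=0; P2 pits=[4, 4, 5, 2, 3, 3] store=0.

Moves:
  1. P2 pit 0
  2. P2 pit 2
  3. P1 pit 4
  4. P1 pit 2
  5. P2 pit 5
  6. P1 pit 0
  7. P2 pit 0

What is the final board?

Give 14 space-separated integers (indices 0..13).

Answer: 0 5 2 5 2 7 3 0 7 2 4 5 0 2

Derivation:
Move 1: P2 pit0 -> P1=[4,2,5,3,5,4](0) P2=[0,5,6,3,4,3](0)
Move 2: P2 pit2 -> P1=[5,3,5,3,5,4](0) P2=[0,5,0,4,5,4](1)
Move 3: P1 pit4 -> P1=[5,3,5,3,0,5](1) P2=[1,6,1,4,5,4](1)
Move 4: P1 pit2 -> P1=[5,3,0,4,1,6](2) P2=[2,6,1,4,5,4](1)
Move 5: P2 pit5 -> P1=[6,4,1,4,1,6](2) P2=[2,6,1,4,5,0](2)
Move 6: P1 pit0 -> P1=[0,5,2,5,2,7](3) P2=[2,6,1,4,5,0](2)
Move 7: P2 pit0 -> P1=[0,5,2,5,2,7](3) P2=[0,7,2,4,5,0](2)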